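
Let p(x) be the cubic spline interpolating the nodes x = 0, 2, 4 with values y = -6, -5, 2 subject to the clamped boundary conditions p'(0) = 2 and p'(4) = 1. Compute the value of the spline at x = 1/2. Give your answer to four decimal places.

-5.4922

Write m_i for p''(x_i). With h_i = 2, 2 and divided differences Δ_i = 1/2, 7/2, the continuity of p' gives the tridiagonal system
  2·m_0 + 8·m_1 + 2·m_2 = 6(Δ_1 - Δ_0) = 18
Clamped end conditions give two more equations: 2h_0·m_0 + h_0·m_1 = 6(Δ_0 - p'(0)) = -9 and h_1·m_1 + 2h_1·m_2 = 6(p'(4) - Δ_1) = -15.
Solving the tridiagonal system: m_0 = -19/4, m_1 = 5, m_2 = -25/4.
On [0, 2], p(x) = -6 + 2·x - 19/8·x² + 13/16·x³.
With x = 1/2: p(1/2) = -703/128.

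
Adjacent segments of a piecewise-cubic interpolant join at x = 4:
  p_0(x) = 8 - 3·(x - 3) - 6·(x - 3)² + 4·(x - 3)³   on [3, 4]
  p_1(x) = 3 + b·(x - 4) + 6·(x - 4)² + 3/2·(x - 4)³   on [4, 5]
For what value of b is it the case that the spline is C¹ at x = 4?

-3

p_0'(x) = -3 - 12·(x - 3) + 12·(x - 3)², so p_0'(4) = -3. On the right, p_1'(4) = b, so b = -3.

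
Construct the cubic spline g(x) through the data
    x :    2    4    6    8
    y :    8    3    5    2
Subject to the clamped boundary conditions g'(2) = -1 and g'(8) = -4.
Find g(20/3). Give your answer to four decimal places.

With m_i denoting the second derivative at x_i, h_i = 2, 2, 2, and Δ_i = (y_(i+1) − y_i)/h_i = -5/2, 1, -3/2:
  2·m_0 + 8·m_1 + 2·m_2 = 6(Δ_1 - Δ_0) = 21
  2·m_1 + 8·m_2 + 2·m_3 = 6(Δ_2 - Δ_1) = -15
Clamped end conditions give two more equations: 2h_0·m_0 + h_0·m_1 = 6(Δ_0 - g'(2)) = -9 and h_2·m_2 + 2h_2·m_3 = 6(g'(8) - Δ_2) = -15.
Solving: m_0 = -22/5, m_1 = 43/10, m_2 = -23/10, m_3 = -13/5.
On [6, 8], g(x) = 5 + 9/10·(x - 6) - 23/20·(x - 6)² - 1/40·(x - 6)³.
With (x - 6) = 2/3: g(20/3) = 686/135.

5.0815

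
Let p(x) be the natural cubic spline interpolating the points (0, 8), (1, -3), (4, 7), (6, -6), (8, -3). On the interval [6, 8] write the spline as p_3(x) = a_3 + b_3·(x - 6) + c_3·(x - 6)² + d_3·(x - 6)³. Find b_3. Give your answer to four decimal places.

Let σ_i = p''(x_i). Step sizes h_i = 1, 3, 2, 2; slopes of the chords Δ_i = (y_(i+1) - y_i)/h_i = -11, 10/3, -13/2, 3/2.
  1·σ_0 + 8·σ_1 + 3·σ_2 = 6(Δ_1 - Δ_0) = 86
  3·σ_1 + 10·σ_2 + 2·σ_3 = 6(Δ_2 - Δ_1) = -59
  2·σ_2 + 8·σ_3 + 2·σ_4 = 6(Δ_3 - Δ_2) = 48
Natural end conditions: σ_0 = σ_4 = 0.
Solving the tridiagonal system: σ_0 = 0, σ_1 = 1030/67, σ_2 = -826/67, σ_3 = 1217/134, σ_4 = 0.
On [6, 8], with p_3(x) = a_3 + b_3·(x - 6) + c_3·(x - 6)² + d_3·(x - 6)³: c_3 = σ_3/2 = 1217/268, d_3 = (σ_4 - σ_3)/(6h_3) = -1217/1608, b_3 = Δ_3 - h_3(2σ_3 + σ_4)/6 = -1831/402.

-4.5547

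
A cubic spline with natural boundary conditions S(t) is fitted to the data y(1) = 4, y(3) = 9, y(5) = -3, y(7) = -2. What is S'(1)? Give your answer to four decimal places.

Let M_i = S''(x_i). Step sizes h_i = 2, 2, 2; slopes of the chords Δ_i = (y_(i+1) - y_i)/h_i = 5/2, -6, 1/2.
  2·M_0 + 8·M_1 + 2·M_2 = 6(Δ_1 - Δ_0) = -51
  2·M_1 + 8·M_2 + 2·M_3 = 6(Δ_2 - Δ_1) = 39
Natural end conditions: M_0 = M_3 = 0.
Hence M_0 = 0, M_1 = -81/10, M_2 = 69/10, M_3 = 0.
On [1, 3], S'(t) = b_0 + 2c_0·(t - 1) + 3d_0·(t - 1)² with b_0 = Δ_0 - h_0(2M_0 + M_1)/6 = 26/5, c_0 = M_0/2 = 0, d_0 = (M_1 - M_0)/(6h_0) = -27/40. So S'(1) = 26/5.

5.2000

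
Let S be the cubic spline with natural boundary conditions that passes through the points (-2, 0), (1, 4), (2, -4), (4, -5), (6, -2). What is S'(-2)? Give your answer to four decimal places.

5.4031

Let m_i = S''(x_i). Step sizes h_i = 3, 1, 2, 2; slopes of the chords Δ_i = (y_(i+1) - y_i)/h_i = 4/3, -8, -1/2, 3/2.
  3·m_0 + 8·m_1 + 1·m_2 = 6(Δ_1 - Δ_0) = -56
  1·m_1 + 6·m_2 + 2·m_3 = 6(Δ_2 - Δ_1) = 45
  2·m_2 + 8·m_3 + 2·m_4 = 6(Δ_3 - Δ_2) = 12
Natural end conditions: m_0 = m_4 = 0.
Hence m_0 = 0, m_1 = -350/43, m_2 = 392/43, m_3 = -67/86, m_4 = 0.
On [-2, 1], S'(x) = b_0 + 2c_0·(x + 2) + 3d_0·(x + 2)² with b_0 = Δ_0 - h_0(2m_0 + m_1)/6 = 697/129, c_0 = m_0/2 = 0, d_0 = (m_1 - m_0)/(6h_0) = -175/387. So S'(-2) = 697/129.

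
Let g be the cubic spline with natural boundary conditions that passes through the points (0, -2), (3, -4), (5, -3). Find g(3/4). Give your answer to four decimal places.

-2.7461

Put M_i = g'' at the i-th knot. Here h = (3, 2) and Δ = (-2/3, 1/2), so the interior equations h_(i-1)·M_(i-1) + 2(h_(i-1)+h_i)·M_i + h_i·M_(i+1) = 6(Δ_i − Δ_(i-1)) read
  3·M_0 + 10·M_1 + 2·M_2 = 6(Δ_1 - Δ_0) = 7
Natural end conditions: M_0 = M_2 = 0.
Solving the tridiagonal system: M_0 = 0, M_1 = 7/10, M_2 = 0.
On [0, 3], g(t) = -2 - 61/60·t + 0·t² + 7/180·t³.
With t = 3/4: g(3/4) = -703/256.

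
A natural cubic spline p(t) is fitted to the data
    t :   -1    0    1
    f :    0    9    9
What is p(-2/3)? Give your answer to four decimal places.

With M_i denoting the second derivative at x_i, h_i = 1, 1, and Δ_i = (y_(i+1) − y_i)/h_i = 9, 0:
  1·M_0 + 4·M_1 + 1·M_2 = 6(Δ_1 - Δ_0) = -54
Natural end conditions: M_0 = M_2 = 0.
Solving the tridiagonal system: M_0 = 0, M_1 = -27/2, M_2 = 0.
On [-1, 0], p(t) = 0 + 45/4·(t + 1) + 0·(t + 1)² - 9/4·(t + 1)³.
With (t + 1) = 1/3: p(-2/3) = 11/3.

3.6667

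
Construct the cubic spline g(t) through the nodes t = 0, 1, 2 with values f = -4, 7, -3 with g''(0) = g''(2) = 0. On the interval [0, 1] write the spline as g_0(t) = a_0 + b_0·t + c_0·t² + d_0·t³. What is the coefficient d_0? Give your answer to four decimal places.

-5.2500

Write M_i for g''(x_i). With h_i = 1, 1 and divided differences Δ_i = 11, -10, the continuity of g' gives the tridiagonal system
  1·M_0 + 4·M_1 + 1·M_2 = 6(Δ_1 - Δ_0) = -126
Natural end conditions: M_0 = M_2 = 0.
Solving the tridiagonal system: M_0 = 0, M_1 = -63/2, M_2 = 0.
On [0, 1], with g_0(t) = a_0 + b_0·t + c_0·t² + d_0·t³: c_0 = M_0/2 = 0, d_0 = (M_1 - M_0)/(6h_0) = -21/4, b_0 = Δ_0 - h_0(2M_0 + M_1)/6 = 65/4.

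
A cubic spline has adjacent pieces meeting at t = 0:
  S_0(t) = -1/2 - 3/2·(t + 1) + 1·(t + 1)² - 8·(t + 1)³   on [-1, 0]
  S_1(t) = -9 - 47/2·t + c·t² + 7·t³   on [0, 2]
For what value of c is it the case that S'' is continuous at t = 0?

-23

S_0''(t) = 2 - 48·(t + 1), so S_0''(0) = -46. On the right, S_1''(0) = 2c, so c = -23.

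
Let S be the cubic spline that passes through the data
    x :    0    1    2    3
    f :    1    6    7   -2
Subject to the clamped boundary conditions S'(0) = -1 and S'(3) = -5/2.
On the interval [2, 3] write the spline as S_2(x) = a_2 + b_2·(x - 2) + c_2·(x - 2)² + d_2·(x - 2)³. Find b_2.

-7

Put σ_i = S'' at the i-th knot. Here h = (1, 1, 1) and Δ = (5, 1, -9), so the interior equations h_(i-1)·σ_(i-1) + 2(h_(i-1)+h_i)·σ_i + h_i·σ_(i+1) = 6(Δ_i − Δ_(i-1)) read
  1·σ_0 + 4·σ_1 + 1·σ_2 = 6(Δ_1 - Δ_0) = -24
  1·σ_1 + 4·σ_2 + 1·σ_3 = 6(Δ_2 - Δ_1) = -60
Clamped end conditions give two more equations: 2h_0·σ_0 + h_0·σ_1 = 6(Δ_0 - S'(0)) = 36 and h_2·σ_2 + 2h_2·σ_3 = 6(S'(3) - Δ_2) = 39.
Hence σ_0 = 21, σ_1 = -6, σ_2 = -21, σ_3 = 30.
On [2, 3], with S_2(x) = a_2 + b_2·(x - 2) + c_2·(x - 2)² + d_2·(x - 2)³: c_2 = σ_2/2 = -21/2, d_2 = (σ_3 - σ_2)/(6h_2) = 17/2, b_2 = Δ_2 - h_2(2σ_2 + σ_3)/6 = -7.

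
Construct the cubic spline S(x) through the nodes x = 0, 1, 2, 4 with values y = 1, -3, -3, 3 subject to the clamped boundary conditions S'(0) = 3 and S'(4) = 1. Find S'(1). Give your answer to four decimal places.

-4.4545

Write m_i for S''(x_i). With h_i = 1, 1, 2 and divided differences Δ_i = -4, 0, 3, the continuity of S' gives the tridiagonal system
  1·m_0 + 4·m_1 + 1·m_2 = 6(Δ_1 - Δ_0) = 24
  1·m_1 + 6·m_2 + 2·m_3 = 6(Δ_2 - Δ_1) = 18
Clamped end conditions give two more equations: 2h_0·m_0 + h_0·m_1 = 6(Δ_0 - S'(0)) = -42 and h_2·m_2 + 2h_2·m_3 = 6(S'(4) - Δ_2) = -12.
Forward elimination and back-substitution give m_0 = -298/11, m_1 = 134/11, m_2 = 26/11, m_3 = -46/11.
On [1, 2], S'(x) = b_1 + 2c_1·(x - 1) + 3d_1·(x - 1)² with b_1 = Δ_1 - h_1(2m_1 + m_2)/6 = -49/11, c_1 = m_1/2 = 67/11, d_1 = (m_2 - m_1)/(6h_1) = -18/11. So S'(1) = -49/11.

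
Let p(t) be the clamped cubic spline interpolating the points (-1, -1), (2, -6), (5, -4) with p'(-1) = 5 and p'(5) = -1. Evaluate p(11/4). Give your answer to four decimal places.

Put m_i = p'' at the i-th knot. Here h = (3, 3) and Δ = (-5/3, 2/3), so the interior equations h_(i-1)·m_(i-1) + 2(h_(i-1)+h_i)·m_i + h_i·m_(i+1) = 6(Δ_i − Δ_(i-1)) read
  3·m_0 + 12·m_1 + 3·m_2 = 6(Δ_1 - Δ_0) = 14
Clamped end conditions give two more equations: 2h_0·m_0 + h_0·m_1 = 6(Δ_0 - p'(-1)) = -40 and h_1·m_1 + 2h_1·m_2 = 6(p'(5) - Δ_1) = -10.
Solving: m_0 = -53/6, m_1 = 13/3, m_2 = -23/6.
On [2, 5], p(t) = -6 - 7/4·(t - 2) + 13/6·(t - 2)² - 49/108·(t - 2)³.
With (t - 2) = 3/4: p(11/4) = -1609/256.

-6.2852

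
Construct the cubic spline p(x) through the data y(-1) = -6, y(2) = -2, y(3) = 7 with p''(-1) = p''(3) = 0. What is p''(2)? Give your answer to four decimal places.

Put M_i = p'' at the i-th knot. Here h = (3, 1) and Δ = (4/3, 9), so the interior equations h_(i-1)·M_(i-1) + 2(h_(i-1)+h_i)·M_i + h_i·M_(i+1) = 6(Δ_i − Δ_(i-1)) read
  3·M_0 + 8·M_1 + 1·M_2 = 6(Δ_1 - Δ_0) = 46
Natural end conditions: M_0 = M_2 = 0.
Forward elimination and back-substitution give M_0 = 0, M_1 = 23/4, M_2 = 0.

5.7500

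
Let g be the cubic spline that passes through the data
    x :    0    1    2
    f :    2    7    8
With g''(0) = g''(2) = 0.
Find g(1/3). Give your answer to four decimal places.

3.9630

Write m_i for g''(x_i). With h_i = 1, 1 and divided differences Δ_i = 5, 1, the continuity of g' gives the tridiagonal system
  1·m_0 + 4·m_1 + 1·m_2 = 6(Δ_1 - Δ_0) = -24
Natural end conditions: m_0 = m_2 = 0.
Solving: m_0 = 0, m_1 = -6, m_2 = 0.
On [0, 1], g(x) = 2 + 6·x + 0·x² - 1·x³.
With x = 1/3: g(1/3) = 107/27.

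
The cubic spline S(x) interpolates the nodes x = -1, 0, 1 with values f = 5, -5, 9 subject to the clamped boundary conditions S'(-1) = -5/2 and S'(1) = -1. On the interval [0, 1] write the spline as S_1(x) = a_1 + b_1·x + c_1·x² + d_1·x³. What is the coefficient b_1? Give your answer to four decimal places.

Put σ_i = S'' at the i-th knot. Here h = (1, 1) and Δ = (-10, 14), so the interior equations h_(i-1)·σ_(i-1) + 2(h_(i-1)+h_i)·σ_i + h_i·σ_(i+1) = 6(Δ_i − Δ_(i-1)) read
  1·σ_0 + 4·σ_1 + 1·σ_2 = 6(Δ_1 - Δ_0) = 144
Clamped end conditions give two more equations: 2h_0·σ_0 + h_0·σ_1 = 6(Δ_0 - S'(-1)) = -45 and h_1·σ_1 + 2h_1·σ_2 = 6(S'(1) - Δ_1) = -90.
Solving: σ_0 = -231/4, σ_1 = 141/2, σ_2 = -321/4.
On [0, 1], with S_1(x) = a_1 + b_1·x + c_1·x² + d_1·x³: c_1 = σ_1/2 = 141/4, d_1 = (σ_2 - σ_1)/(6h_1) = -201/8, b_1 = Δ_1 - h_1(2σ_1 + σ_2)/6 = 31/8.

3.8750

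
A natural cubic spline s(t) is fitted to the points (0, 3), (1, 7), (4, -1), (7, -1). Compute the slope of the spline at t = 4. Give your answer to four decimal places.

Let M_i = s''(x_i). Step sizes h_i = 1, 3, 3; slopes of the chords Δ_i = (y_(i+1) - y_i)/h_i = 4, -8/3, 0.
  1·M_0 + 8·M_1 + 3·M_2 = 6(Δ_1 - Δ_0) = -40
  3·M_1 + 12·M_2 + 3·M_3 = 6(Δ_2 - Δ_1) = 16
Natural end conditions: M_0 = M_3 = 0.
Solving the tridiagonal system: M_0 = 0, M_1 = -176/29, M_2 = 248/87, M_3 = 0.
On [4, 7], s'(t) = b_2 + 2c_2·(t - 4) + 3d_2·(t - 4)² with b_2 = Δ_2 - h_2(2M_2 + M_3)/6 = -248/87, c_2 = M_2/2 = 124/87, d_2 = (M_3 - M_2)/(6h_2) = -124/783. So s'(4) = -248/87.

-2.8506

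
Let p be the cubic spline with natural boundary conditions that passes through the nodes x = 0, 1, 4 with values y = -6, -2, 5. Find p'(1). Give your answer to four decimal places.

3.5833

With m_i denoting the second derivative at x_i, h_i = 1, 3, and Δ_i = (y_(i+1) − y_i)/h_i = 4, 7/3:
  1·m_0 + 8·m_1 + 3·m_2 = 6(Δ_1 - Δ_0) = -10
Natural end conditions: m_0 = m_2 = 0.
Solving the tridiagonal system: m_0 = 0, m_1 = -5/4, m_2 = 0.
On [1, 4], p'(x) = b_1 + 2c_1·(x - 1) + 3d_1·(x - 1)² with b_1 = Δ_1 - h_1(2m_1 + m_2)/6 = 43/12, c_1 = m_1/2 = -5/8, d_1 = (m_2 - m_1)/(6h_1) = 5/72. So p'(1) = 43/12.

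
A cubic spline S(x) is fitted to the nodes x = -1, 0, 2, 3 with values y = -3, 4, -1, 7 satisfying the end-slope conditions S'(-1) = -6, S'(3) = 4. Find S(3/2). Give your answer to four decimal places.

-0.7518

Put σ_i = S'' at the i-th knot. Here h = (1, 2, 1) and Δ = (7, -5/2, 8), so the interior equations h_(i-1)·σ_(i-1) + 2(h_(i-1)+h_i)·σ_i + h_i·σ_(i+1) = 6(Δ_i − Δ_(i-1)) read
  1·σ_0 + 6·σ_1 + 2·σ_2 = 6(Δ_1 - Δ_0) = -57
  2·σ_1 + 6·σ_2 + 1·σ_3 = 6(Δ_2 - Δ_1) = 63
Clamped end conditions give two more equations: 2h_0·σ_0 + h_0·σ_1 = 6(Δ_0 - S'(-1)) = 78 and h_2·σ_2 + 2h_2·σ_3 = 6(S'(3) - Δ_2) = -24.
Forward elimination and back-substitution give σ_0 = 1817/35, σ_1 = -904/35, σ_2 = 806/35, σ_3 = -823/35.
On [0, 2], S(x) = 4 + 493/70·x - 452/35·x² + 57/14·x³.
With x = 3/2: S(3/2) = -421/560.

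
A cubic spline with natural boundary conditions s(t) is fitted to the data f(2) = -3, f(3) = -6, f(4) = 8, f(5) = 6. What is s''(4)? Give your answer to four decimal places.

Put m_i = s'' at the i-th knot. Here h = (1, 1, 1) and Δ = (-3, 14, -2), so the interior equations h_(i-1)·m_(i-1) + 2(h_(i-1)+h_i)·m_i + h_i·m_(i+1) = 6(Δ_i − Δ_(i-1)) read
  1·m_0 + 4·m_1 + 1·m_2 = 6(Δ_1 - Δ_0) = 102
  1·m_1 + 4·m_2 + 1·m_3 = 6(Δ_2 - Δ_1) = -96
Natural end conditions: m_0 = m_3 = 0.
Forward elimination and back-substitution give m_0 = 0, m_1 = 168/5, m_2 = -162/5, m_3 = 0.

-32.4000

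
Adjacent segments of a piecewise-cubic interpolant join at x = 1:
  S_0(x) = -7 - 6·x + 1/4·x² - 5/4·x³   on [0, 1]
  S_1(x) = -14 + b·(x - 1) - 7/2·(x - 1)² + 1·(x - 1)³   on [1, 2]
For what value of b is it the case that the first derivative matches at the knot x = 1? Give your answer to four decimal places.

S_0'(x) = -6 + 1/2·x - 15/4·x², so S_0'(1) = -37/4. On the right, S_1'(1) = b, so b = -37/4.

-9.2500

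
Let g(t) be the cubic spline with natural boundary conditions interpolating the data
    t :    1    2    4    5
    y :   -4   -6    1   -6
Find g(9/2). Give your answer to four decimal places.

Let σ_i = g''(x_i). Step sizes h_i = 1, 2, 1; slopes of the chords Δ_i = (y_(i+1) - y_i)/h_i = -2, 7/2, -7.
  1·σ_0 + 6·σ_1 + 2·σ_2 = 6(Δ_1 - Δ_0) = 33
  2·σ_1 + 6·σ_2 + 1·σ_3 = 6(Δ_2 - Δ_1) = -63
Natural end conditions: σ_0 = σ_3 = 0.
Hence σ_0 = 0, σ_1 = 81/8, σ_2 = -111/8, σ_3 = 0.
On [4, 5], g(t) = 1 - 19/8·(t - 4) - 111/16·(t - 4)² + 37/16·(t - 4)³.
With (t - 4) = 1/2: g(9/2) = -209/128.

-1.6328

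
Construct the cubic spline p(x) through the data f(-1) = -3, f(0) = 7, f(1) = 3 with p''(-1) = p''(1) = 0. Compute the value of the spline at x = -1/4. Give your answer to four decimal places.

5.6484

Write M_i for p''(x_i). With h_i = 1, 1 and divided differences Δ_i = 10, -4, the continuity of p' gives the tridiagonal system
  1·M_0 + 4·M_1 + 1·M_2 = 6(Δ_1 - Δ_0) = -84
Natural end conditions: M_0 = M_2 = 0.
Forward elimination and back-substitution give M_0 = 0, M_1 = -21, M_2 = 0.
On [-1, 0], p(x) = -3 + 27/2·(x + 1) + 0·(x + 1)² - 7/2·(x + 1)³.
With (x + 1) = 3/4: p(-1/4) = 723/128.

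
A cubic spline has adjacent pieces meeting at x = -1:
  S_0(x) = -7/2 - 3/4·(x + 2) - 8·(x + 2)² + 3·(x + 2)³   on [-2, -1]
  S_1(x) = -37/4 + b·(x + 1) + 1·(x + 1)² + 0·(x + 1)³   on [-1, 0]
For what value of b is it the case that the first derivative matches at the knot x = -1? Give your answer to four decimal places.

S_0'(x) = -3/4 - 16·(x + 2) + 9·(x + 2)², so S_0'(-1) = -31/4. On the right, S_1'(-1) = b, so b = -31/4.

-7.7500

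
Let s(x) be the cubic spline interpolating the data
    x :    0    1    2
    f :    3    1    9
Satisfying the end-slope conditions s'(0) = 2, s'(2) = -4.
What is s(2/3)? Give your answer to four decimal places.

0.9259

Write M_i for s''(x_i). With h_i = 1, 1 and divided differences Δ_i = -2, 8, the continuity of s' gives the tridiagonal system
  1·M_0 + 4·M_1 + 1·M_2 = 6(Δ_1 - Δ_0) = 60
Clamped end conditions give two more equations: 2h_0·M_0 + h_0·M_1 = 6(Δ_0 - s'(0)) = -24 and h_1·M_1 + 2h_1·M_2 = 6(s'(2) - Δ_1) = -72.
Hence M_0 = -30, M_1 = 36, M_2 = -54.
On [0, 1], s(x) = 3 + 2·x - 15·x² + 11·x³.
With x = 2/3: s(2/3) = 25/27.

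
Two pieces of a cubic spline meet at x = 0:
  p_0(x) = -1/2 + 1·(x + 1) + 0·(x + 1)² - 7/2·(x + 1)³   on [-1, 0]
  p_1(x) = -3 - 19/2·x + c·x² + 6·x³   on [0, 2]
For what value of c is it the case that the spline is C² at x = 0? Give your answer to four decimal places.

p_0''(x) = 0 - 21·(x + 1), so p_0''(0) = -21. On the right, p_1''(0) = 2c, so c = -21/2.

-10.5000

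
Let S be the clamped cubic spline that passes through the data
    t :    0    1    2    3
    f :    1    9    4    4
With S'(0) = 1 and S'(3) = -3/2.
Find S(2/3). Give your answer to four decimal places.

6.5506

Put M_i = S'' at the i-th knot. Here h = (1, 1, 1) and Δ = (8, -5, 0), so the interior equations h_(i-1)·M_(i-1) + 2(h_(i-1)+h_i)·M_i + h_i·M_(i+1) = 6(Δ_i − Δ_(i-1)) read
  1·M_0 + 4·M_1 + 1·M_2 = 6(Δ_1 - Δ_0) = -78
  1·M_1 + 4·M_2 + 1·M_3 = 6(Δ_2 - Δ_1) = 30
Clamped end conditions give two more equations: 2h_0·M_0 + h_0·M_1 = 6(Δ_0 - S'(0)) = 42 and h_2·M_2 + 2h_2·M_3 = 6(S'(3) - Δ_2) = -9.
Hence M_0 = 569/15, M_1 = -508/15, M_2 = 293/15, M_3 = -214/15.
On [0, 1], S(t) = 1 + 1·t + 569/30·t² - 359/30·t³.
With t = 2/3: S(2/3) = 2653/405.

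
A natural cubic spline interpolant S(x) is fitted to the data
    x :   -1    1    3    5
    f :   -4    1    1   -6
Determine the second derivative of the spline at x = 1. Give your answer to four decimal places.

With σ_i denoting the second derivative at x_i, h_i = 2, 2, 2, and Δ_i = (y_(i+1) − y_i)/h_i = 5/2, 0, -7/2:
  2·σ_0 + 8·σ_1 + 2·σ_2 = 6(Δ_1 - Δ_0) = -15
  2·σ_1 + 8·σ_2 + 2·σ_3 = 6(Δ_2 - Δ_1) = -21
Natural end conditions: σ_0 = σ_3 = 0.
Forward elimination and back-substitution give σ_0 = 0, σ_1 = -13/10, σ_2 = -23/10, σ_3 = 0.

-1.3000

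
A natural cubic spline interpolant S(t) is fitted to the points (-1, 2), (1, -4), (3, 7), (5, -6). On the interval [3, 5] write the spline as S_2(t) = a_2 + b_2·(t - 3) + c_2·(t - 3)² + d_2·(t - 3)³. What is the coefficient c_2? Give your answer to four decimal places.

-5.6500

With M_i denoting the second derivative at x_i, h_i = 2, 2, 2, and Δ_i = (y_(i+1) − y_i)/h_i = -3, 11/2, -13/2:
  2·M_0 + 8·M_1 + 2·M_2 = 6(Δ_1 - Δ_0) = 51
  2·M_1 + 8·M_2 + 2·M_3 = 6(Δ_2 - Δ_1) = -72
Natural end conditions: M_0 = M_3 = 0.
Solving the tridiagonal system: M_0 = 0, M_1 = 46/5, M_2 = -113/10, M_3 = 0.
On [3, 5], with S_2(t) = a_2 + b_2·(t - 3) + c_2·(t - 3)² + d_2·(t - 3)³: c_2 = M_2/2 = -113/20, d_2 = (M_3 - M_2)/(6h_2) = 113/120, b_2 = Δ_2 - h_2(2M_2 + M_3)/6 = 31/30.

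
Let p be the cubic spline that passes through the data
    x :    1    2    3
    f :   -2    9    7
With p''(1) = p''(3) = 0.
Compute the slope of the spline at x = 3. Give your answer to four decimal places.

Write σ_i for p''(x_i). With h_i = 1, 1 and divided differences Δ_i = 11, -2, the continuity of p' gives the tridiagonal system
  1·σ_0 + 4·σ_1 + 1·σ_2 = 6(Δ_1 - Δ_0) = -78
Natural end conditions: σ_0 = σ_2 = 0.
Solving the tridiagonal system: σ_0 = 0, σ_1 = -39/2, σ_2 = 0.
On [2, 3], p'(x) = b_1 + 2c_1·(x - 2) + 3d_1·(x - 2)² with b_1 = Δ_1 - h_1(2σ_1 + σ_2)/6 = 9/2, c_1 = σ_1/2 = -39/4, d_1 = (σ_2 - σ_1)/(6h_1) = 13/4. So p'(3) = -21/4.

-5.2500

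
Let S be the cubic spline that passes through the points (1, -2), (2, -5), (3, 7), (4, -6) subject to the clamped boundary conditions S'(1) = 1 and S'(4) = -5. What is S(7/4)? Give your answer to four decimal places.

Put m_i = S'' at the i-th knot. Here h = (1, 1, 1) and Δ = (-3, 12, -13), so the interior equations h_(i-1)·m_(i-1) + 2(h_(i-1)+h_i)·m_i + h_i·m_(i+1) = 6(Δ_i − Δ_(i-1)) read
  1·m_0 + 4·m_1 + 1·m_2 = 6(Δ_1 - Δ_0) = 90
  1·m_1 + 4·m_2 + 1·m_3 = 6(Δ_2 - Δ_1) = -150
Clamped end conditions give two more equations: 2h_0·m_0 + h_0·m_1 = 6(Δ_0 - S'(1)) = -24 and h_2·m_2 + 2h_2·m_3 = 6(S'(4) - Δ_2) = 48.
Solving the tridiagonal system: m_0 = -178/5, m_1 = 236/5, m_2 = -316/5, m_3 = 278/5.
On [1, 2], S(t) = -2 + 1·(t - 1) - 89/5·(t - 1)² + 69/5·(t - 1)³.
With (t - 1) = 3/4: S(7/4) = -1741/320.

-5.4406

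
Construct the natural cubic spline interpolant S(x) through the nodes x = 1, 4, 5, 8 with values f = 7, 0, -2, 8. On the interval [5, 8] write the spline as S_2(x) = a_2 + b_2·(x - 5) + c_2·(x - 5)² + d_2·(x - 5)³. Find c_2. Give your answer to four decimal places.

2.0159

Write M_i for S''(x_i). With h_i = 3, 1, 3 and divided differences Δ_i = -7/3, -2, 10/3, the continuity of S' gives the tridiagonal system
  3·M_0 + 8·M_1 + 1·M_2 = 6(Δ_1 - Δ_0) = 2
  1·M_1 + 8·M_2 + 3·M_3 = 6(Δ_2 - Δ_1) = 32
Natural end conditions: M_0 = M_3 = 0.
Forward elimination and back-substitution give M_0 = 0, M_1 = -16/63, M_2 = 254/63, M_3 = 0.
On [5, 8], with S_2(x) = a_2 + b_2·(x - 5) + c_2·(x - 5)² + d_2·(x - 5)³: c_2 = M_2/2 = 127/63, d_2 = (M_3 - M_2)/(6h_2) = -127/567, b_2 = Δ_2 - h_2(2M_2 + M_3)/6 = -44/63.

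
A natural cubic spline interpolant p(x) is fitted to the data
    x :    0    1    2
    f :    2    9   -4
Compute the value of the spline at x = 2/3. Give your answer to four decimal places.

Put m_i = p'' at the i-th knot. Here h = (1, 1) and Δ = (7, -13), so the interior equations h_(i-1)·m_(i-1) + 2(h_(i-1)+h_i)·m_i + h_i·m_(i+1) = 6(Δ_i − Δ_(i-1)) read
  1·m_0 + 4·m_1 + 1·m_2 = 6(Δ_1 - Δ_0) = -120
Natural end conditions: m_0 = m_2 = 0.
Forward elimination and back-substitution give m_0 = 0, m_1 = -30, m_2 = 0.
On [0, 1], p(x) = 2 + 12·x + 0·x² - 5·x³.
With x = 2/3: p(2/3) = 230/27.

8.5185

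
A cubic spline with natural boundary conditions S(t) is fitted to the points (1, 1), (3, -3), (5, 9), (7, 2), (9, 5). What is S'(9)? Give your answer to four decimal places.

3.6607

Let M_i = S''(x_i). Step sizes h_i = 2, 2, 2, 2; slopes of the chords Δ_i = (y_(i+1) - y_i)/h_i = -2, 6, -7/2, 3/2.
  2·M_0 + 8·M_1 + 2·M_2 = 6(Δ_1 - Δ_0) = 48
  2·M_1 + 8·M_2 + 2·M_3 = 6(Δ_2 - Δ_1) = -57
  2·M_2 + 8·M_3 + 2·M_4 = 6(Δ_3 - Δ_2) = 30
Natural end conditions: M_0 = M_4 = 0.
Forward elimination and back-substitution give M_0 = 0, M_1 = 489/56, M_2 = -153/14, M_3 = 363/56, M_4 = 0.
On [7, 9], S'(t) = b_3 + 2c_3·(t - 7) + 3d_3·(t - 7)² with b_3 = Δ_3 - h_3(2M_3 + M_4)/6 = -79/28, c_3 = M_3/2 = 363/112, d_3 = (M_4 - M_3)/(6h_3) = -121/224. So S'(9) = 205/56.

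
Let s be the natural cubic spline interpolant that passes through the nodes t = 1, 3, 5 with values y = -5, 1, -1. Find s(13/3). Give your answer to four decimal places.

0.2593

Write σ_i for s''(x_i). With h_i = 2, 2 and divided differences Δ_i = 3, -1, the continuity of s' gives the tridiagonal system
  2·σ_0 + 8·σ_1 + 2·σ_2 = 6(Δ_1 - Δ_0) = -24
Natural end conditions: σ_0 = σ_2 = 0.
Solving the tridiagonal system: σ_0 = 0, σ_1 = -3, σ_2 = 0.
On [3, 5], s(t) = 1 + 1·(t - 3) - 3/2·(t - 3)² + 1/4·(t - 3)³.
With (t - 3) = 4/3: s(13/3) = 7/27.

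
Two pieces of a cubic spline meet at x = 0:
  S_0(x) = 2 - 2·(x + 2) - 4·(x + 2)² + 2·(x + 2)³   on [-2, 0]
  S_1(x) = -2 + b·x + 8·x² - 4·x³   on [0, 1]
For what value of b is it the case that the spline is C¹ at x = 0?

S_0'(x) = -2 - 8·(x + 2) + 6·(x + 2)², so S_0'(0) = 6. On the right, S_1'(0) = b, so b = 6.

6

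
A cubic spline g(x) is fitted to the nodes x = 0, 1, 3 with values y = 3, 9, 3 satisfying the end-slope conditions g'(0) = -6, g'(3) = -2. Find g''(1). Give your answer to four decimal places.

-20.6667

Write M_i for g''(x_i). With h_i = 1, 2 and divided differences Δ_i = 6, -3, the continuity of g' gives the tridiagonal system
  1·M_0 + 6·M_1 + 2·M_2 = 6(Δ_1 - Δ_0) = -54
Clamped end conditions give two more equations: 2h_0·M_0 + h_0·M_1 = 6(Δ_0 - g'(0)) = 72 and h_1·M_1 + 2h_1·M_2 = 6(g'(3) - Δ_1) = 6.
Solving the tridiagonal system: M_0 = 139/3, M_1 = -62/3, M_2 = 71/6.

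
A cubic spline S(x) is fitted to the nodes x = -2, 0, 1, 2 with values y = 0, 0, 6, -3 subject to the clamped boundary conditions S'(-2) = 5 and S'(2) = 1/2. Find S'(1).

Let σ_i = S''(x_i). Step sizes h_i = 2, 1, 1; slopes of the chords Δ_i = (y_(i+1) - y_i)/h_i = 0, 6, -9.
  2·σ_0 + 6·σ_1 + 1·σ_2 = 6(Δ_1 - Δ_0) = 36
  1·σ_1 + 4·σ_2 + 1·σ_3 = 6(Δ_2 - Δ_1) = -90
Clamped end conditions give two more equations: 2h_0·σ_0 + h_0·σ_1 = 6(Δ_0 - S'(-2)) = -30 and h_2·σ_2 + 2h_2·σ_3 = 6(S'(2) - Δ_2) = 57.
Hence σ_0 = -33/2, σ_1 = 18, σ_2 = -39, σ_3 = 48.
On [1, 2], S'(x) = b_2 + 2c_2·(x - 1) + 3d_2·(x - 1)² with b_2 = Δ_2 - h_2(2σ_2 + σ_3)/6 = -4, c_2 = σ_2/2 = -39/2, d_2 = (σ_3 - σ_2)/(6h_2) = 29/2. So S'(1) = -4.

-4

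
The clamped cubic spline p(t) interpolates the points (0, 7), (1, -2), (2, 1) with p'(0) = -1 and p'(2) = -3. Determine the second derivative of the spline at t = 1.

38

Put m_i = p'' at the i-th knot. Here h = (1, 1) and Δ = (-9, 3), so the interior equations h_(i-1)·m_(i-1) + 2(h_(i-1)+h_i)·m_i + h_i·m_(i+1) = 6(Δ_i − Δ_(i-1)) read
  1·m_0 + 4·m_1 + 1·m_2 = 6(Δ_1 - Δ_0) = 72
Clamped end conditions give two more equations: 2h_0·m_0 + h_0·m_1 = 6(Δ_0 - p'(0)) = -48 and h_1·m_1 + 2h_1·m_2 = 6(p'(2) - Δ_1) = -36.
Solving: m_0 = -43, m_1 = 38, m_2 = -37.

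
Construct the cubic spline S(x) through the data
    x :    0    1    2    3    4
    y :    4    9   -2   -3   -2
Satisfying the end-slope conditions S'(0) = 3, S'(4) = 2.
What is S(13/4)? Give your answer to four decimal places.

Let M_i = S''(x_i). Step sizes h_i = 1, 1, 1, 1; slopes of the chords Δ_i = (y_(i+1) - y_i)/h_i = 5, -11, -1, 1.
  1·M_0 + 4·M_1 + 1·M_2 = 6(Δ_1 - Δ_0) = -96
  1·M_1 + 4·M_2 + 1·M_3 = 6(Δ_2 - Δ_1) = 60
  1·M_2 + 4·M_3 + 1·M_4 = 6(Δ_3 - Δ_2) = 12
Clamped end conditions give two more equations: 2h_0·M_0 + h_0·M_1 = 6(Δ_0 - S'(0)) = 12 and h_3·M_3 + 2h_3·M_4 = 6(S'(4) - Δ_3) = 6.
Solving the tridiagonal system: M_0 = 677/28, M_1 = -509/14, M_2 = 101/4, M_3 = -65/14, M_4 = 149/28.
On [3, 4], S(x) = -3 + 93/56·(x - 3) - 65/28·(x - 3)² + 93/56·(x - 3)³.
With (x - 3) = 1/4: S(13/4) = -9691/3584.

-2.7040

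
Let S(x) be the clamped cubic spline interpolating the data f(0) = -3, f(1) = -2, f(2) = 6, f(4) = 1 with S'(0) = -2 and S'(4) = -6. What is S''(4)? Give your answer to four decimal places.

Put m_i = S'' at the i-th knot. Here h = (1, 1, 2) and Δ = (1, 8, -5/2), so the interior equations h_(i-1)·m_(i-1) + 2(h_(i-1)+h_i)·m_i + h_i·m_(i+1) = 6(Δ_i − Δ_(i-1)) read
  1·m_0 + 4·m_1 + 1·m_2 = 6(Δ_1 - Δ_0) = 42
  1·m_1 + 6·m_2 + 2·m_3 = 6(Δ_2 - Δ_1) = -63
Clamped end conditions give two more equations: 2h_0·m_0 + h_0·m_1 = 6(Δ_0 - S'(0)) = 18 and h_2·m_2 + 2h_2·m_3 = 6(S'(4) - Δ_2) = -21.
Solving: m_0 = 53/22, m_1 = 145/11, m_2 = -289/22, m_3 = 29/22.

1.3182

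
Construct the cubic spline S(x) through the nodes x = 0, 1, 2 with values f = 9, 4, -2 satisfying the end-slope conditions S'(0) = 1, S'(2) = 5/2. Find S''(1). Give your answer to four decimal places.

With σ_i denoting the second derivative at x_i, h_i = 1, 1, and Δ_i = (y_(i+1) − y_i)/h_i = -5, -6:
  1·σ_0 + 4·σ_1 + 1·σ_2 = 6(Δ_1 - Δ_0) = -6
Clamped end conditions give two more equations: 2h_0·σ_0 + h_0·σ_1 = 6(Δ_0 - S'(0)) = -36 and h_1·σ_1 + 2h_1·σ_2 = 6(S'(2) - Δ_1) = 51.
Hence σ_0 = -63/4, σ_1 = -9/2, σ_2 = 111/4.

-4.5000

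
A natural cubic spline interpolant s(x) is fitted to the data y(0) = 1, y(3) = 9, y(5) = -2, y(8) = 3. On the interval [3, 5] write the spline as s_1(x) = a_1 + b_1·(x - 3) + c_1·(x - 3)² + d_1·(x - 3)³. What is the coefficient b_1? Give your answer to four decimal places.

Let σ_i = s''(x_i). Step sizes h_i = 3, 2, 3; slopes of the chords Δ_i = (y_(i+1) - y_i)/h_i = 8/3, -11/2, 5/3.
  3·σ_0 + 10·σ_1 + 2·σ_2 = 6(Δ_1 - Δ_0) = -49
  2·σ_1 + 10·σ_2 + 3·σ_3 = 6(Δ_2 - Δ_1) = 43
Natural end conditions: σ_0 = σ_3 = 0.
Hence σ_0 = 0, σ_1 = -6, σ_2 = 11/2, σ_3 = 0.
On [3, 5], with s_1(x) = a_1 + b_1·(x - 3) + c_1·(x - 3)² + d_1·(x - 3)³: c_1 = σ_1/2 = -3, d_1 = (σ_2 - σ_1)/(6h_1) = 23/24, b_1 = Δ_1 - h_1(2σ_1 + σ_2)/6 = -10/3.

-3.3333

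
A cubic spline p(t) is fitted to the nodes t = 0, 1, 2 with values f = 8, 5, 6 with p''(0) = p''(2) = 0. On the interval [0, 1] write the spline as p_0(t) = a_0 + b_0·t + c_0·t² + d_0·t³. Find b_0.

-4

Put M_i = p'' at the i-th knot. Here h = (1, 1) and Δ = (-3, 1), so the interior equations h_(i-1)·M_(i-1) + 2(h_(i-1)+h_i)·M_i + h_i·M_(i+1) = 6(Δ_i − Δ_(i-1)) read
  1·M_0 + 4·M_1 + 1·M_2 = 6(Δ_1 - Δ_0) = 24
Natural end conditions: M_0 = M_2 = 0.
Solving: M_0 = 0, M_1 = 6, M_2 = 0.
On [0, 1], with p_0(t) = a_0 + b_0·t + c_0·t² + d_0·t³: c_0 = M_0/2 = 0, d_0 = (M_1 - M_0)/(6h_0) = 1, b_0 = Δ_0 - h_0(2M_0 + M_1)/6 = -4.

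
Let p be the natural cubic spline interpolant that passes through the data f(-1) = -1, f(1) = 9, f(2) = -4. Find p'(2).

-16

Write M_i for p''(x_i). With h_i = 2, 1 and divided differences Δ_i = 5, -13, the continuity of p' gives the tridiagonal system
  2·M_0 + 6·M_1 + 1·M_2 = 6(Δ_1 - Δ_0) = -108
Natural end conditions: M_0 = M_2 = 0.
Solving: M_0 = 0, M_1 = -18, M_2 = 0.
On [1, 2], p'(x) = b_1 + 2c_1·(x - 1) + 3d_1·(x - 1)² with b_1 = Δ_1 - h_1(2M_1 + M_2)/6 = -7, c_1 = M_1/2 = -9, d_1 = (M_2 - M_1)/(6h_1) = 3. So p'(2) = -16.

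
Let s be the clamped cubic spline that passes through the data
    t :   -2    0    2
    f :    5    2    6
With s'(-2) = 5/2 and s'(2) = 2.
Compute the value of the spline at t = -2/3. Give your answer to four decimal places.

Put M_i = s'' at the i-th knot. Here h = (2, 2) and Δ = (-3/2, 2), so the interior equations h_(i-1)·M_(i-1) + 2(h_(i-1)+h_i)·M_i + h_i·M_(i+1) = 6(Δ_i − Δ_(i-1)) read
  2·M_0 + 8·M_1 + 2·M_2 = 6(Δ_1 - Δ_0) = 21
Clamped end conditions give two more equations: 2h_0·M_0 + h_0·M_1 = 6(Δ_0 - s'(-2)) = -24 and h_1·M_1 + 2h_1·M_2 = 6(s'(2) - Δ_1) = 0.
Forward elimination and back-substitution give M_0 = -35/4, M_1 = 11/2, M_2 = -11/4.
On [-2, 0], s(t) = 5 + 5/2·(t + 2) - 35/8·(t + 2)² + 19/16·(t + 2)³.
With (t + 2) = 4/3: s(-2/3) = 91/27.

3.3704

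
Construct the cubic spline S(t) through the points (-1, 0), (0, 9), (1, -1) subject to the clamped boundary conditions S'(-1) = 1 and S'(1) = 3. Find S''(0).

Let σ_i = S''(x_i). Step sizes h_i = 1, 1; slopes of the chords Δ_i = (y_(i+1) - y_i)/h_i = 9, -10.
  1·σ_0 + 4·σ_1 + 1·σ_2 = 6(Δ_1 - Δ_0) = -114
Clamped end conditions give two more equations: 2h_0·σ_0 + h_0·σ_1 = 6(Δ_0 - S'(-1)) = 48 and h_1·σ_1 + 2h_1·σ_2 = 6(S'(1) - Δ_1) = 78.
Solving the tridiagonal system: σ_0 = 107/2, σ_1 = -59, σ_2 = 137/2.

-59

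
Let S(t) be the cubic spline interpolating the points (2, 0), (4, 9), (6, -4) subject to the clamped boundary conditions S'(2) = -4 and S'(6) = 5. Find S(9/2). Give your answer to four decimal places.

6.0078

Let M_i = S''(x_i). Step sizes h_i = 2, 2; slopes of the chords Δ_i = (y_(i+1) - y_i)/h_i = 9/2, -13/2.
  2·M_0 + 8·M_1 + 2·M_2 = 6(Δ_1 - Δ_0) = -66
Clamped end conditions give two more equations: 2h_0·M_0 + h_0·M_1 = 6(Δ_0 - S'(2)) = 51 and h_1·M_1 + 2h_1·M_2 = 6(S'(6) - Δ_1) = 69.
Forward elimination and back-substitution give M_0 = 93/4, M_1 = -21, M_2 = 111/4.
On [4, 6], S(t) = 9 - 7/4·(t - 4) - 21/2·(t - 4)² + 65/16·(t - 4)³.
With (t - 4) = 1/2: S(9/2) = 769/128.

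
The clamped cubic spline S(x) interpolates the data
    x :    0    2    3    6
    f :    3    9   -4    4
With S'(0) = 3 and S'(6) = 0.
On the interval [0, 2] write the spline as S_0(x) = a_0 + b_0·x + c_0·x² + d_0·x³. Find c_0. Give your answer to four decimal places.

5.7619

Let M_i = S''(x_i). Step sizes h_i = 2, 1, 3; slopes of the chords Δ_i = (y_(i+1) - y_i)/h_i = 3, -13, 8/3.
  2·M_0 + 6·M_1 + 1·M_2 = 6(Δ_1 - Δ_0) = -96
  1·M_1 + 8·M_2 + 3·M_3 = 6(Δ_2 - Δ_1) = 94
Clamped end conditions give two more equations: 2h_0·M_0 + h_0·M_1 = 6(Δ_0 - S'(0)) = 0 and h_2·M_2 + 2h_2·M_3 = 6(S'(6) - Δ_2) = -16.
Solving the tridiagonal system: M_0 = 242/21, M_1 = -484/21, M_2 = 404/21, M_3 = -86/7.
On [0, 2], with S_0(x) = a_0 + b_0·x + c_0·x² + d_0·x³: c_0 = M_0/2 = 121/21, d_0 = (M_1 - M_0)/(6h_0) = -121/42, b_0 = Δ_0 - h_0(2M_0 + M_1)/6 = 3.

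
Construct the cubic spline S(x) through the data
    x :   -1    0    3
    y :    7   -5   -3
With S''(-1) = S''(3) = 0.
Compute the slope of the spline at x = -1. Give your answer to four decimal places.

-13.5833

Let σ_i = S''(x_i). Step sizes h_i = 1, 3; slopes of the chords Δ_i = (y_(i+1) - y_i)/h_i = -12, 2/3.
  1·σ_0 + 8·σ_1 + 3·σ_2 = 6(Δ_1 - Δ_0) = 76
Natural end conditions: σ_0 = σ_2 = 0.
Solving: σ_0 = 0, σ_1 = 19/2, σ_2 = 0.
On [-1, 0], S'(x) = b_0 + 2c_0·(x + 1) + 3d_0·(x + 1)² with b_0 = Δ_0 - h_0(2σ_0 + σ_1)/6 = -163/12, c_0 = σ_0/2 = 0, d_0 = (σ_1 - σ_0)/(6h_0) = 19/12. So S'(-1) = -163/12.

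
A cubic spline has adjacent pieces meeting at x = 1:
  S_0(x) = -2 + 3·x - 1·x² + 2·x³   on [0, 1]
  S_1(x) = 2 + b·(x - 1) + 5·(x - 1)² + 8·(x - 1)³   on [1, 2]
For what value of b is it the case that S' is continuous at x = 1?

7

S_0'(x) = 3 - 2·x + 6·x², so S_0'(1) = 7. On the right, S_1'(1) = b, so b = 7.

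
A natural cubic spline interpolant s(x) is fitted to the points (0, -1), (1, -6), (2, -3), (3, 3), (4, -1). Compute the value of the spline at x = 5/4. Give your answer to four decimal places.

Put m_i = s'' at the i-th knot. Here h = (1, 1, 1, 1) and Δ = (-5, 3, 6, -4), so the interior equations h_(i-1)·m_(i-1) + 2(h_(i-1)+h_i)·m_i + h_i·m_(i+1) = 6(Δ_i − Δ_(i-1)) read
  1·m_0 + 4·m_1 + 1·m_2 = 6(Δ_1 - Δ_0) = 48
  1·m_1 + 4·m_2 + 1·m_3 = 6(Δ_2 - Δ_1) = 18
  1·m_2 + 4·m_3 + 1·m_4 = 6(Δ_3 - Δ_2) = -60
Natural end conditions: m_0 = m_4 = 0.
Hence m_0 = 0, m_1 = 21/2, m_2 = 6, m_3 = -33/2, m_4 = 0.
On [1, 2], s(x) = -6 - 3/2·(x - 1) + 21/4·(x - 1)² - 3/4·(x - 1)³.
With (x - 1) = 1/4: s(5/4) = -1551/256.

-6.0586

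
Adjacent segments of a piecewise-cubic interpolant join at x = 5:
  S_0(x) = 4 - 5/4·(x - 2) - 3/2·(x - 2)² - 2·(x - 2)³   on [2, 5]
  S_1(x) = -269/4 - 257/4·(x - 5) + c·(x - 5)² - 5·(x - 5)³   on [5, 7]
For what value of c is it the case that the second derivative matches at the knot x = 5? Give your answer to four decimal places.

S_0''(x) = -3 - 12·(x - 2), so S_0''(5) = -39. On the right, S_1''(5) = 2c, so c = -39/2.

-19.5000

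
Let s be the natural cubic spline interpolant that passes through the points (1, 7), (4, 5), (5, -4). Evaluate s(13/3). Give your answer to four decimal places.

Put M_i = s'' at the i-th knot. Here h = (3, 1) and Δ = (-2/3, -9), so the interior equations h_(i-1)·M_(i-1) + 2(h_(i-1)+h_i)·M_i + h_i·M_(i+1) = 6(Δ_i − Δ_(i-1)) read
  3·M_0 + 8·M_1 + 1·M_2 = 6(Δ_1 - Δ_0) = -50
Natural end conditions: M_0 = M_2 = 0.
Solving the tridiagonal system: M_0 = 0, M_1 = -25/4, M_2 = 0.
On [4, 5], s(t) = 5 - 83/12·(t - 4) - 25/8·(t - 4)² + 25/24·(t - 4)³.
With (t - 4) = 1/3: s(13/3) = 773/324.

2.3858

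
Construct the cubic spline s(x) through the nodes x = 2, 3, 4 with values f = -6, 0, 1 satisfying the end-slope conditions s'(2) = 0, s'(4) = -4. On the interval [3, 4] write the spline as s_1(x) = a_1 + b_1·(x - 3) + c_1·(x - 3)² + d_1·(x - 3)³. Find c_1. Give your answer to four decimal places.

-5.5000

With m_i denoting the second derivative at x_i, h_i = 1, 1, and Δ_i = (y_(i+1) − y_i)/h_i = 6, 1:
  1·m_0 + 4·m_1 + 1·m_2 = 6(Δ_1 - Δ_0) = -30
Clamped end conditions give two more equations: 2h_0·m_0 + h_0·m_1 = 6(Δ_0 - s'(2)) = 36 and h_1·m_1 + 2h_1·m_2 = 6(s'(4) - Δ_1) = -30.
Solving: m_0 = 47/2, m_1 = -11, m_2 = -19/2.
On [3, 4], with s_1(x) = a_1 + b_1·(x - 3) + c_1·(x - 3)² + d_1·(x - 3)³: c_1 = m_1/2 = -11/2, d_1 = (m_2 - m_1)/(6h_1) = 1/4, b_1 = Δ_1 - h_1(2m_1 + m_2)/6 = 25/4.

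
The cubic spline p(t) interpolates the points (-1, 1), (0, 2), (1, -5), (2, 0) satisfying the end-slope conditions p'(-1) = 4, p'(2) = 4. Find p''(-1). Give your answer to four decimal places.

0.4000

Let m_i = p''(x_i). Step sizes h_i = 1, 1, 1; slopes of the chords Δ_i = (y_(i+1) - y_i)/h_i = 1, -7, 5.
  1·m_0 + 4·m_1 + 1·m_2 = 6(Δ_1 - Δ_0) = -48
  1·m_1 + 4·m_2 + 1·m_3 = 6(Δ_2 - Δ_1) = 72
Clamped end conditions give two more equations: 2h_0·m_0 + h_0·m_1 = 6(Δ_0 - p'(-1)) = -18 and h_2·m_2 + 2h_2·m_3 = 6(p'(2) - Δ_2) = -6.
Forward elimination and back-substitution give m_0 = 2/5, m_1 = -94/5, m_2 = 134/5, m_3 = -82/5.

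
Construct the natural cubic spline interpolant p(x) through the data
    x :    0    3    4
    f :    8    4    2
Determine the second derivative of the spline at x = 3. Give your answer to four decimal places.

-0.5000

Put M_i = p'' at the i-th knot. Here h = (3, 1) and Δ = (-4/3, -2), so the interior equations h_(i-1)·M_(i-1) + 2(h_(i-1)+h_i)·M_i + h_i·M_(i+1) = 6(Δ_i − Δ_(i-1)) read
  3·M_0 + 8·M_1 + 1·M_2 = 6(Δ_1 - Δ_0) = -4
Natural end conditions: M_0 = M_2 = 0.
Hence M_0 = 0, M_1 = -1/2, M_2 = 0.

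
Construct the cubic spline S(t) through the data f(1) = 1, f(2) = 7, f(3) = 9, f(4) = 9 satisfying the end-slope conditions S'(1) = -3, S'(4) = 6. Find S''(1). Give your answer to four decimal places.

Write σ_i for S''(x_i). With h_i = 1, 1, 1 and divided differences Δ_i = 6, 2, 0, the continuity of S' gives the tridiagonal system
  1·σ_0 + 4·σ_1 + 1·σ_2 = 6(Δ_1 - Δ_0) = -24
  1·σ_1 + 4·σ_2 + 1·σ_3 = 6(Δ_2 - Δ_1) = -12
Clamped end conditions give two more equations: 2h_0·σ_0 + h_0·σ_1 = 6(Δ_0 - S'(1)) = 54 and h_2·σ_2 + 2h_2·σ_3 = 6(S'(4) - Δ_2) = 36.
Solving: σ_0 = 168/5, σ_1 = -66/5, σ_2 = -24/5, σ_3 = 102/5.

33.6000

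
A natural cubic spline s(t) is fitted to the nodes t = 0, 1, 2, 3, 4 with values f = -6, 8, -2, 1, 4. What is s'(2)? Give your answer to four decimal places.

-6.5000

With M_i denoting the second derivative at x_i, h_i = 1, 1, 1, 1, and Δ_i = (y_(i+1) − y_i)/h_i = 14, -10, 3, 3:
  1·M_0 + 4·M_1 + 1·M_2 = 6(Δ_1 - Δ_0) = -144
  1·M_1 + 4·M_2 + 1·M_3 = 6(Δ_2 - Δ_1) = 78
  1·M_2 + 4·M_3 + 1·M_4 = 6(Δ_3 - Δ_2) = 0
Natural end conditions: M_0 = M_4 = 0.
Solving: M_0 = 0, M_1 = -309/7, M_2 = 228/7, M_3 = -57/7, M_4 = 0.
On [2, 3], s'(t) = b_2 + 2c_2·(t - 2) + 3d_2·(t - 2)² with b_2 = Δ_2 - h_2(2M_2 + M_3)/6 = -13/2, c_2 = M_2/2 = 114/7, d_2 = (M_3 - M_2)/(6h_2) = -95/14. So s'(2) = -13/2.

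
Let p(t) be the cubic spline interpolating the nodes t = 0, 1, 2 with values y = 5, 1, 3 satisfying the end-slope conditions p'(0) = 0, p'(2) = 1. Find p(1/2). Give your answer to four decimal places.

3.2188

Let M_i = p''(x_i). Step sizes h_i = 1, 1; slopes of the chords Δ_i = (y_(i+1) - y_i)/h_i = -4, 2.
  1·M_0 + 4·M_1 + 1·M_2 = 6(Δ_1 - Δ_0) = 36
Clamped end conditions give two more equations: 2h_0·M_0 + h_0·M_1 = 6(Δ_0 - p'(0)) = -24 and h_1·M_1 + 2h_1·M_2 = 6(p'(2) - Δ_1) = -6.
Solving: M_0 = -41/2, M_1 = 17, M_2 = -23/2.
On [0, 1], p(t) = 5 + 0·t - 41/4·t² + 25/4·t³.
With t = 1/2: p(1/2) = 103/32.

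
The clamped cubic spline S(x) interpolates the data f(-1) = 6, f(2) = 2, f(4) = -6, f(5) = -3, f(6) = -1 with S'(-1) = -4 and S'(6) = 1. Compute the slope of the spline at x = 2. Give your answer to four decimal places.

-3.7500

Let M_i = S''(x_i). Step sizes h_i = 3, 2, 1, 1; slopes of the chords Δ_i = (y_(i+1) - y_i)/h_i = -4/3, -4, 3, 2.
  3·M_0 + 10·M_1 + 2·M_2 = 6(Δ_1 - Δ_0) = -16
  2·M_1 + 6·M_2 + 1·M_3 = 6(Δ_2 - Δ_1) = 42
  1·M_2 + 4·M_3 + 1·M_4 = 6(Δ_3 - Δ_2) = -6
Clamped end conditions give two more equations: 2h_0·M_0 + h_0·M_1 = 6(Δ_0 - S'(-1)) = 16 and h_3·M_3 + 2h_3·M_4 = 6(S'(6) - Δ_3) = -6.
Solving the tridiagonal system: M_0 = 31/6, M_1 = -5, M_2 = 37/4, M_3 = -7/2, M_4 = -5/4.
On [2, 4], S'(x) = b_1 + 2c_1·(x - 2) + 3d_1·(x - 2)² with b_1 = Δ_1 - h_1(2M_1 + M_2)/6 = -15/4, c_1 = M_1/2 = -5/2, d_1 = (M_2 - M_1)/(6h_1) = 19/16. So S'(2) = -15/4.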